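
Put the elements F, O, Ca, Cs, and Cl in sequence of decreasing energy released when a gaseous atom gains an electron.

Cl > F > O > Cs > Ca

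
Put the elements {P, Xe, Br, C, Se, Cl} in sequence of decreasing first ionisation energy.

Cl > Xe > Br > C > P > Se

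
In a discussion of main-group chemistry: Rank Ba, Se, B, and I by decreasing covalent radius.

Ba, I, Se, B

Moving right in a period, electrons are added to the same shell under a stronger nuclear pull, so atoms get smaller; moving down, a new shell is opened and atoms get larger.
Neither a single period nor a single group — weigh both effects.
Se > B: the two effects oppose for this pair; the down-group effect wins (116 vs 85 pm).
I > Se: the two effects oppose for this pair; the down-group effect wins (133 vs 116 pm).
Ba > I: both effects reinforce here, so Ba is clearly the larger of the two.
Tabulated atomic radius (pm): B 85, Se 116, I 133, Ba 196.
So from largest to smallest: Ba > I > Se > B.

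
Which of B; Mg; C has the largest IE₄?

After 3 electrons have been removed, what remains? B³⁺ is the bare [He] core; Mg³⁺ is already 1 electron into the core; C³⁺ still has 1 valence electron.
Breaking into a closed-shell core is much more expensive than removing a leftover valence electron — Mg and B have the largest IE_4 here.
The numbers (kJ/mol): B 25026, Mg 10543, C 6223.
Hence IE_4: C < Mg < B.

B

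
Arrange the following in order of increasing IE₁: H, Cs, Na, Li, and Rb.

Cs < Rb < Na < Li < H

H is in period 1, group 1; Li is in period 2, group 1; Na is in period 3, group 1; Rb is in period 5, group 1; Cs is in period 6, group 1.
Removing the outermost electron gets harder across a period and easier down a group.
All are in group 1, so first ionization energy increases up the group.
So from lowest to highest: Cs < Rb < Na < Li < H.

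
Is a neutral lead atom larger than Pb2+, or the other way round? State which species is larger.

Forming Pb2+ removes 2 electrons from Pb. Fewer electrons for the same nuclear charge means less shielding and a higher Z_eff on the remaining electrons.
A cation is smaller than its parent atom: Pb2+ < Pb.

Pb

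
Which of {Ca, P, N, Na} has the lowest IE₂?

Ca

The second ionization energy removes an electron from the +1 ion. For each element: Ca⁺ still has 1 valence electron; P⁺ still has 4 valence electrons; N⁺ still has 4 valence electrons; Na⁺ is the bare [Ne] core.
Core electrons are held far more tightly than valence electrons, so Na tops the IE_2 order.
Valence configurations: Ca⁺ [Ar]4s¹, P⁺ [Ne]3s²3p², N⁺ [He]2s²2p².
Approximate IE_2 values (kJ/mol): Ca 1145, P 1907, N 2856, Na 4562.
Hence IE_2: Ca < P < N < Na.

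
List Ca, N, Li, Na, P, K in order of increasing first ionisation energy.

K < Na < Li < Ca < P < N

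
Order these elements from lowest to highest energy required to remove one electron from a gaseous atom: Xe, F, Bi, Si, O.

Bi, Si, Xe, O, F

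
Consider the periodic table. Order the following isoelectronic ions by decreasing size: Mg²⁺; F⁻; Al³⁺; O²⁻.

O²⁻ > F⁻ > Mg²⁺ > Al³⁺

All of these have 10 electrons, so size is governed by nuclear charge alone: the more protons, the stronger the pull on the same electron cloud, and the smaller the ion.
Nuclear charges: Al³⁺ (Z=13), Mg²⁺ (Z=12), F⁻ (Z=9), O²⁻ (Z=8).
Largest to smallest: O²⁻ > F⁻ > Mg²⁺ > Al³⁺.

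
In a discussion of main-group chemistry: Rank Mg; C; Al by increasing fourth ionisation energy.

Consider each +3 ion: Mg³⁺ is already 1 electron into the core; C³⁺ still has 1 valence electron; Al³⁺ is the bare [Ne] core.
Core electrons are held far more tightly than valence electrons, so Mg and Al top the IE_4 order.
Tabulated IE_4 (kJ/mol): Mg 10543, C 6223, Al 11577.
Putting it together, IE_4: C < Mg < Al.

C < Mg < Al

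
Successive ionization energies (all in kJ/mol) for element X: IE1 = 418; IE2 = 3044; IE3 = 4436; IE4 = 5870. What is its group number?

Group 1

Look for the largest jump between consecutive ionization energies: IE2/IE1 ≈ 7.3, far larger than any earlier ratio.
That jump marks the point where a core electron is being removed. So the atom has 1 valence electron.
A main-group element with 1 valence electron is in group 1.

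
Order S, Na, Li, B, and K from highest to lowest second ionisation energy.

Li > Na > K > B > S

The second ionization energy removes an electron from the +1 ion. For each element: S⁺ still has 5 valence electrons; Na⁺ is the bare [Ne] core; Li⁺ is the bare [He] core; B⁺ still has 2 valence electrons; K⁺ is the bare [Ar] core.
Core electrons are held far more tightly than valence electrons, so K, Na and Li top the IE_2 order.
Valence configurations: S⁺ [Ne]3s²3p³, B⁺ [He]2s².
The numbers (kJ/mol): S 2252, Na 4562, Li 7298, B 2427, K 3052.
So the second ionization energies run S < B < K < Na < Li.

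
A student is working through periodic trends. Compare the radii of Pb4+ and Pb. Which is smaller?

Pb4+

Forming Pb4+ removes 4 electrons from Pb. Fewer electrons for the same nuclear charge means less shielding and a higher Z_eff on the remaining electrons.
A cation is smaller than its parent atom: Pb4+ < Pb.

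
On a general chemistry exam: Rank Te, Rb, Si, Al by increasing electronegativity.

Rb < Al < Si < Te

Electronegativity increases across a period and decreases down a group, tracking effective nuclear charge and atomic size.
Neither a single period nor a single group — weigh both effects.
Al > Rb: relative to Rb, both the across-period and down-group shifts push Al's electronegativity up.
Si > Al: Si lies to the right of Al in period 3, so the across-period effect alone puts Si higher.
Te > Si: period and group pull opposite ways; the across-period shift dominates (2.10 vs 1.90).
Tabulated electronegativity (Pauling): Al 1.61, Si 1.90, Rb 0.82, Te 2.10.
So from lowest to highest: Rb < Al < Si < Te.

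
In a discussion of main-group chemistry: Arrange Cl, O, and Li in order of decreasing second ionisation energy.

Li > O > Cl

The second ionization energy removes an electron from the +1 ion. For each element: Cl⁺ still has 6 valence electrons; O⁺ still has 5 valence electrons; Li⁺ is the bare [He] core.
Core electrons are held far more tightly than valence electrons, so Li tops the IE_2 order.
Valence configurations: Cl⁺ [Ne]3s²3p⁴, O⁺ [He]2s²2p³.
Approximate IE_2 values (kJ/mol): Cl 2298, O 3388, Li 7298.
Putting it together, IE_2: Cl < O < Li.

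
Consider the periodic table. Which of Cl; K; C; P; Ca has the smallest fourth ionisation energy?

P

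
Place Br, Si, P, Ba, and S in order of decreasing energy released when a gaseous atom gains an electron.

Br, S, Si, P, Ba

Si is in period 3, group 14; P is in period 3, group 15; S is in period 3, group 16; Br is in period 4, group 17; Ba is in period 6, group 2.
Atoms with high Z_eff and room in the valence shell (especially the halogens) have the most exothermic electron affinities.
Here both period and group differ, so the two effects have to be weighed against each other.
P > Ba: both effects reinforce here, so P is clearly the higher of the two.
Si > P: this pair runs against the simple trend — see the exception note.
S > Si: S lies to the right of Si in period 3, so the across-period effect alone puts S higher.
Br > S: period and group pull opposite ways; the across-period shift dominates (325 vs 200 kJ/mol).
Note the exception: Si has a higher electron affinity than P, contrary to the simple trend — adding an electron to P's half-filled 3p³ is unfavourable, so Si (3p²) has the more exothermic EA.
Approximate values (kJ/mol): Si 134, P 72, S 200, Br 325, Ba 14.
So from highest to lowest: Br > S > Si > P > Ba.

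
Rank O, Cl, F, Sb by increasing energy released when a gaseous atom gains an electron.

Sb, O, F, Cl

O is in period 2, group 16; F is in period 2, group 17; Cl is in period 3, group 17; Sb is in period 5, group 15.
EA tends to increase across a period and decrease down a group, though the pattern is less regular than for IE or radius.
Neither a single period nor a single group — weigh both effects.
O > Sb: relative to Sb, both the across-period and down-group shifts push O's electron affinity up.
F > O: both are in period 2; the period trend gives F the larger value.
Cl > F: this pair runs against the simple trend — see the exception note.
Note the exception: Cl has a higher electron affinity than F, contrary to the simple trend — F's small 2p subshell makes the incoming electron feel strong e⁻–e⁻ repulsion, so Cl actually releases more energy on gaining an electron.
For reference (kJ/mol): O 141, F 328, Cl 349, Sb 103.
So from lowest to highest: Sb < O < F < Cl.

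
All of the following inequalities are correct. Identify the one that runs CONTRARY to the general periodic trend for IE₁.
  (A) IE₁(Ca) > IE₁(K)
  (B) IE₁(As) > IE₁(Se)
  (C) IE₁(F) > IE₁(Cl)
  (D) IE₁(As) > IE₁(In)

(B)

The general trend: IE₁ increases across a period and decreases down a group.
(A) Ca (period 4, group 2) vs K (period 4, group 1): the stated order agrees with the simple trend.
(B) As (period 4, group 15) vs Se (period 4, group 16): the stated order contradicts the simple trend.
(C) F (period 2, group 17) vs Cl (period 3, group 17): the stated order agrees with the simple trend.
(D) As (period 4, group 15) vs In (period 5, group 13): the stated order agrees with the simple trend.
The exception is (B): Se (4p⁴) ionizes more easily than half-filled As (4p³).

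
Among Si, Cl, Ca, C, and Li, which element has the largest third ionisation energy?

Li

Consider each +2 ion: Si²⁺ still has 2 valence electrons; Cl²⁺ still has 5 valence electrons; Ca²⁺ is the bare [Ar] core; C²⁺ still has 2 valence electrons; Li²⁺ is already 1 electron into the core.
Core electrons are held far more tightly than valence electrons, so Ca and Li top the IE_3 order.
Valence configurations: Si²⁺ [Ne]3s², Cl²⁺ [Ne]3s²3p³, C²⁺ [He]2s².
Approximate IE_3 values (kJ/mol): Si 3232, Cl 3822, Ca 4912, C 4620, Li 11815.
Putting it together, IE_3: Si < Cl < C < Ca < Li.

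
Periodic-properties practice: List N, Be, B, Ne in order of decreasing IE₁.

Across a period the outer electron is held more tightly (higher IE₁); down a group it sits in a higher shell, more shielded, and comes off more easily.
All lie in period 2; the across-period trend (first ionization energy increases left to right) applies, with the exception below.
Note the exception: Be has a higher first ionization energy than B, contrary to the simple trend — removing B's lone 2p electron is easier than breaking Be's filled 2s².
Tabulated first ionization energy (kJ/mol): Be 900, B 801, N 1402, Ne 2081.
So from highest to lowest: Ne > N > Be > B.

Ne > N > Be > B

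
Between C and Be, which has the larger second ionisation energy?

Consider each +1 ion: C⁺ still has 3 valence electrons; Be⁺ still has 1 valence electron.
All are still removing valence electrons, so compare the +1 ions as you would atoms: IE_2 generally rises across a period (higher Z_eff) and falls down a group (larger shell), subject to the usual subshell exceptions.
Valence configurations: C⁺ [He]2s²2p¹, Be⁺ [He]2s¹.
The numbers (kJ/mol): C 2353, Be 1757.
Putting it together, IE_2: Be < C.

C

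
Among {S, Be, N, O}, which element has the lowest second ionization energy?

Be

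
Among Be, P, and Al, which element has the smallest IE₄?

P

After 3 electrons have been removed, what remains? Be³⁺ is already 1 electron into the core; P³⁺ still has 2 valence electrons; Al³⁺ is the bare [Ne] core.
Core electrons are held far more tightly than valence electrons, so Al and Be top the IE_4 order.
Tabulated IE_4 (kJ/mol): Be 21007, P 4964, Al 11577.
Hence IE_4: P < Al < Be.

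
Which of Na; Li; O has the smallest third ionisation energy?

O

The third ionization energy removes an electron from the +2 ion. For each element: Na²⁺ is already 1 electron into the core; Li²⁺ is already 1 electron into the core; O²⁺ still has 4 valence electrons.
Pulling an electron out of a noble-gas core costs far more than removing a remaining valence electron, so Na and Li sit at the high end of IE_3.
Tabulated IE_3 (kJ/mol): Na 6910, Li 11815, O 5300.
So the third ionization energies run O < Na < Li.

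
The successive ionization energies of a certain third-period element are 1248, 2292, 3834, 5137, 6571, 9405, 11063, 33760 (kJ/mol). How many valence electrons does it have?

Look for the largest jump between consecutive ionization energies: IE8/IE7 ≈ 3.1, far larger than any earlier ratio.
That jump marks the point where a core electron is being removed. So the atom has 7 valence electrons.

7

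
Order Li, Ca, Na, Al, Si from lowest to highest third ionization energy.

Al < Si < Ca < Na < Li

The third ionization energy removes an electron from the +2 ion. For each element: Li²⁺ is already 1 electron into the core; Ca²⁺ is the bare [Ar] core; Na²⁺ is already 1 electron into the core; Al²⁺ still has 1 valence electron; Si²⁺ still has 2 valence electrons.
Pulling an electron out of a noble-gas core costs far more than removing a remaining valence electron, so Ca, Na and Li sit at the high end of IE_3.
Valence configurations: Al²⁺ [Ne]3s¹, Si²⁺ [Ne]3s².
Approximate IE_3 values (kJ/mol): Li 11815, Ca 4912, Na 6910, Al 2745, Si 3232.
So the third ionization energies run Al < Si < Ca < Na < Li.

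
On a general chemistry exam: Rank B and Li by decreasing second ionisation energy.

Li, B

IE_2 is the cost of taking one more electron from the +1 cation: B⁺ still has 2 valence electrons; Li⁺ is the bare [He] core.
Pulling an electron out of a noble-gas core costs far more than removing a remaining valence electron, so Li sits at the high end of IE_2.
Approximate IE_2 values (kJ/mol): B 2427, Li 7298.
Hence IE_2: B < Li.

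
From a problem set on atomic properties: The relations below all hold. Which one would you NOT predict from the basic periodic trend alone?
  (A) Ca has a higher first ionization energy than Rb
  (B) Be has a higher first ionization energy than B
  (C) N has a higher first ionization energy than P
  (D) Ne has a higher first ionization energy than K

The general trend: first ionization energy increases across a period and decreases down a group.
(A) Ca (period 4, group 2) vs Rb (period 5, group 1): the stated order agrees with the simple trend.
(B) Be (period 2, group 2) vs B (period 2, group 13): the stated order contradicts the simple trend.
(C) N (period 2, group 15) vs P (period 3, group 15): the stated order agrees with the simple trend.
(D) Ne (period 2, group 18) vs K (period 4, group 1): the stated order agrees with the simple trend.
The exception is (B): removing B's lone 2p electron is easier than breaking Be's filled 2s².

(B)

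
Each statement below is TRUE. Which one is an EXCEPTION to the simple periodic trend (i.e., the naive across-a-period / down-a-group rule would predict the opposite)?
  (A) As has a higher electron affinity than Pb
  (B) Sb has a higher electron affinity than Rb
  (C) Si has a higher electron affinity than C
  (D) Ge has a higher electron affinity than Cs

(C)

The general trend: electron affinity increases across a period and decreases down a group.
(A) As (period 4, group 15) vs Pb (period 6, group 14): the stated order agrees with the simple trend.
(B) Sb (period 5, group 15) vs Rb (period 5, group 1): the stated order agrees with the simple trend.
(C) Si (period 3, group 14) vs C (period 2, group 14): the stated order contradicts the simple trend.
(D) Ge (period 4, group 14) vs Cs (period 6, group 1): the stated order agrees with the simple trend.
The exception is (C): Si's larger, more diffuse 3p orbitals accept an added electron slightly more readily than C's compact 2p.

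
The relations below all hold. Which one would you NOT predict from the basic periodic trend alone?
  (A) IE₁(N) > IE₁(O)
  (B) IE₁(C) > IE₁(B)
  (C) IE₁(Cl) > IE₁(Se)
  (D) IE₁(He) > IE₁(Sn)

The general trend: first ionization energy increases across a period and decreases down a group.
(A) N (period 2, group 15) vs O (period 2, group 16): the stated order contradicts the simple trend.
(B) C (period 2, group 14) vs B (period 2, group 13): the stated order agrees with the simple trend.
(C) Cl (period 3, group 17) vs Se (period 4, group 16): the stated order agrees with the simple trend.
(D) He (period 1, group 18) vs Sn (period 5, group 14): the stated order agrees with the simple trend.
The exception is (A): pairing an electron in O's 2p⁴ costs repulsion energy, so O ionizes more easily than half-filled N (2p³).

(A)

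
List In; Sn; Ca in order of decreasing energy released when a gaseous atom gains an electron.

Sn, In, Ca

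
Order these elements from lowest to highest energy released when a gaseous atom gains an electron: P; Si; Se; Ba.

Ba, P, Si, Se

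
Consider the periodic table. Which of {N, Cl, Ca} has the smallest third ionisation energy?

IE_3 is the cost of taking one more electron from the +2 cation: N²⁺ still has 3 valence electrons; Cl²⁺ still has 5 valence electrons; Ca²⁺ is the bare [Ar] core.
Breaking into a closed-shell core is much more expensive than removing a leftover valence electron — Ca has the largest IE_3 here.
Valence configurations: N²⁺ [He]2s²2p¹, Cl²⁺ [Ne]3s²3p³.
Tabulated IE_3 (kJ/mol): N 4578, Cl 3822, Ca 4912.
Hence IE_3: Cl < N < Ca.

Cl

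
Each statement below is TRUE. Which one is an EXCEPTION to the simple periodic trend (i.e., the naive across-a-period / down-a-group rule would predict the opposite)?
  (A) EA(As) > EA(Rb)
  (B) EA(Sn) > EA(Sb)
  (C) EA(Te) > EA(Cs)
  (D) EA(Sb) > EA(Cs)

(B)

The general trend: electron affinity increases across a period and decreases down a group.
(A) As (period 4, group 15) vs Rb (period 5, group 1): the stated order agrees with the simple trend.
(B) Sn (period 5, group 14) vs Sb (period 5, group 15): the stated order contradicts the simple trend.
(C) Te (period 5, group 16) vs Cs (period 6, group 1): the stated order agrees with the simple trend.
(D) Sb (period 5, group 15) vs Cs (period 6, group 1): the stated order agrees with the simple trend.
The exception is (B): adding an electron to Sb's half-filled 5p³ is unfavourable, so Sn has the more exothermic EA.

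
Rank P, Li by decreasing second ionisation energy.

Li > P

Consider each +1 ion: P⁺ still has 4 valence electrons; Li⁺ is the bare [He] core.
Breaking into a closed-shell core is much more expensive than removing a leftover valence electron — Li has the largest IE_2 here.
Tabulated IE_2 (kJ/mol): P 1907, Li 7298.
Hence IE_2: P < Li.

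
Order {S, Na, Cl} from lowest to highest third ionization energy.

S < Cl < Na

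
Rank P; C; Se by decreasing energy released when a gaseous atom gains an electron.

Se > C > P

C is in period 2, group 14; P is in period 3, group 15; Se is in period 4, group 16.
EA tends to increase across a period and decrease down a group, though the pattern is less regular than for IE or radius.
A diagonal step moves right (one effect) and down (the opposite effect) at once.
C > P: period and group pull opposite ways; the down-group shift dominates (122 vs 72 kJ/mol).
Se > C: period and group pull opposite ways; the across-period shift dominates (195 vs 122 kJ/mol).
Tabulated electron affinity (kJ/mol): C 122, P 72, Se 195.
So from highest to lowest: Se > C > P.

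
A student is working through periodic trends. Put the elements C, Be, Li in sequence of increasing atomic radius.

Li is in period 2, group 1; Be is in period 2, group 2; C is in period 2, group 14.
Moving right in a period, electrons are added to the same shell under a stronger nuclear pull, so atoms get smaller; moving down, a new shell is opened and atoms get larger.
All lie in period 2, so atomic radius increases right to left.
So from smallest to largest: C < Be < Li.

C < Be < Li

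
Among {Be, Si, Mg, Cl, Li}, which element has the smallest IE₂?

The second ionization energy removes an electron from the +1 ion. For each element: Be⁺ still has 1 valence electron; Si⁺ still has 3 valence electrons; Mg⁺ still has 1 valence electron; Cl⁺ still has 6 valence electrons; Li⁺ is the bare [He] core.
Pulling an electron out of a noble-gas core costs far more than removing a remaining valence electron, so Li sits at the high end of IE_2.
Valence configurations: Be⁺ [He]2s¹, Si⁺ [Ne]3s²3p¹, Mg⁺ [Ne]3s¹, Cl⁺ [Ne]3s²3p⁴.
Approximate IE_2 values (kJ/mol): Be 1757, Si 1577, Mg 1451, Cl 2298, Li 7298.
Overall IE_2 order: Mg < Si < Be < Cl < Li.

Mg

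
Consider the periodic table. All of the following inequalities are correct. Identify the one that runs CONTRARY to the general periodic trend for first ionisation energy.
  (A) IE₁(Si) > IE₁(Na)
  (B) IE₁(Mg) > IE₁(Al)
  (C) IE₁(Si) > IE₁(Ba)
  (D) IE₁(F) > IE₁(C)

The general trend: first ionisation energy increases across a period and decreases down a group.
(A) Si (period 3, group 14) vs Na (period 3, group 1): the stated order agrees with the simple trend.
(B) Mg (period 3, group 2) vs Al (period 3, group 13): the stated order contradicts the simple trend.
(C) Si (period 3, group 14) vs Ba (period 6, group 2): the stated order agrees with the simple trend.
(D) F (period 2, group 17) vs C (period 2, group 14): the stated order agrees with the simple trend.
The exception is (B): Al's single 3p electron is easier to remove than one from Mg's filled 3s².

(B)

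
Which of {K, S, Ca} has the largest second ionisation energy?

After 1 electron has been removed, what remains? K⁺ is the bare [Ar] core; S⁺ still has 5 valence electrons; Ca⁺ still has 1 valence electron.
Breaking into a closed-shell core is much more expensive than removing a leftover valence electron — K has the largest IE_2 here.
Valence configurations: S⁺ [Ne]3s²3p³, Ca⁺ [Ar]4s¹.
Approximate IE_2 values (kJ/mol): K 3052, S 2252, Ca 1145.
Overall IE_2 order: Ca < S < K.

K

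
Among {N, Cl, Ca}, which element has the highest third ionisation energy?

Ca

After 2 electrons have been removed, what remains? N²⁺ still has 3 valence electrons; Cl²⁺ still has 5 valence electrons; Ca²⁺ is the bare [Ar] core.
Pulling an electron out of a noble-gas core costs far more than removing a remaining valence electron, so Ca sits at the high end of IE_3.
Valence configurations: N²⁺ [He]2s²2p¹, Cl²⁺ [Ne]3s²3p³.
Tabulated IE_3 (kJ/mol): N 4578, Cl 3822, Ca 4912.
Putting it together, IE_3: Cl < N < Ca.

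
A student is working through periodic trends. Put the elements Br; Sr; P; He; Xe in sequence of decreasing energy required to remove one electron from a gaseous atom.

He is in period 1, group 18; P is in period 3, group 15; Br is in period 4, group 17; Sr is in period 5, group 2; Xe is in period 5, group 18.
First ionization energy rises across a period (greater Z_eff holds electrons more tightly) and falls down a group (valence electrons are farther from the nucleus).
Neither a single period nor a single group — weigh both effects.
P > Sr: relative to Sr, both the across-period and down-group shifts push P's first ionization energy up.
Br > P: the two effects oppose for this pair; the across-period effect wins (1140 vs 1012 kJ/mol).
Xe > Br: period and group pull opposite ways; the across-period shift dominates (1170 vs 1140 kJ/mol).
He > Xe: He sits above Xe in group 18, so the down-group effect alone puts He higher.
For reference (kJ/mol): He 2372, P 1012, Br 1140, Sr 550, Xe 1170.
So from highest to lowest: He > Xe > Br > P > Sr.

He, Xe, Br, P, Sr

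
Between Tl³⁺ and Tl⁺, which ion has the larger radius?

Both ions have Z = 81 protons, but Tl³⁺ has lost more electrons, so its remaining electrons feel a larger effective nuclear charge per electron and are pulled in more tightly.
Higher positive charge → smaller ion, so Tl⁺ > Tl³⁺.

Tl⁺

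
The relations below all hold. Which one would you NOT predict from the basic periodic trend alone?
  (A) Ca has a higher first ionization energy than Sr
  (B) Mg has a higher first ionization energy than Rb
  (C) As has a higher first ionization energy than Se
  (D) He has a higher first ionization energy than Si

The general trend: first ionization energy increases across a period and decreases down a group.
(A) Ca (period 4, group 2) vs Sr (period 5, group 2): the stated order agrees with the simple trend.
(B) Mg (period 3, group 2) vs Rb (period 5, group 1): the stated order agrees with the simple trend.
(C) As (period 4, group 15) vs Se (period 4, group 16): the stated order contradicts the simple trend.
(D) He (period 1, group 18) vs Si (period 3, group 14): the stated order agrees with the simple trend.
The exception is (C): Se (4p⁴) ionizes more easily than half-filled As (4p³).

(C)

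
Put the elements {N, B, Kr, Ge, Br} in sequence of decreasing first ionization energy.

B is in period 2, group 13; N is in period 2, group 15; Ge is in period 4, group 14; Br is in period 4, group 17; Kr is in period 4, group 18.
Removing the outermost electron gets harder across a period and easier down a group.
Neither a single period nor a single group — weigh both effects.
B > Ge: the two effects oppose for this pair; the down-group effect wins (801 vs 762 kJ/mol).
Br > B: period and group pull opposite ways; the across-period shift dominates (1140 vs 801 kJ/mol).
Kr > Br: both are in period 4; the period trend gives Kr the larger value.
N > Kr: period and group pull opposite ways; the down-group shift dominates (1402 vs 1351 kJ/mol).
For reference (kJ/mol): B 801, N 1402, Ge 762, Br 1140, Kr 1351.
So from highest to lowest: N > Kr > Br > B > Ge.

N, Kr, Br, B, Ge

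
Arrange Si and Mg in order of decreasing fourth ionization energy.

Mg > Si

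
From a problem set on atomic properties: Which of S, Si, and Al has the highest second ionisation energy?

After 1 electron has been removed, what remains? S⁺ still has 5 valence electrons; Si⁺ still has 3 valence electrons; Al⁺ still has 2 valence electrons.
All are still removing valence electrons, so compare the +1 ions as you would atoms: IE_2 generally rises across a period (higher Z_eff) and falls down a group (larger shell), subject to the usual subshell exceptions.
Valence configurations: S⁺ [Ne]3s²3p³, Si⁺ [Ne]3s²3p¹, Al⁺ [Ne]3s².
Si⁺ loses a lone 3p electron whereas Al⁺ must break into a filled 3s² pair, so IE_2(Al) > IE_2(Si) even though Si has the higher nuclear charge.
The numbers (kJ/mol): S 2252, Si 1577, Al 1817.
Hence IE_2: Si < Al < S.

S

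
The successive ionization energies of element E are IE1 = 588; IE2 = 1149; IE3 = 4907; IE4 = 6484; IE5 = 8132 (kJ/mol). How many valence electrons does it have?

Look for the largest jump between consecutive ionization energies: IE3/IE2 ≈ 4.3, far larger than any earlier ratio.
That jump marks the point where a core electron is being removed. So the atom has 2 valence electrons.

2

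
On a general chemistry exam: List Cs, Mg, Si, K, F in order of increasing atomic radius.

Moving right in a period, electrons are added to the same shell under a stronger nuclear pull, so atoms get smaller; moving down, a new shell is opened and atoms get larger.
Here both period and group differ, so the two effects have to be weighed against each other.
Si > F: both effects reinforce here, so Si is clearly the larger of the two.
Mg > Si: Mg lies to the left of Si in period 3, so the across-period effect alone puts Mg larger.
K > Mg: both effects reinforce here, so K is clearly the larger of the two.
Cs > K: they share group 1; the group trend gives Cs the larger value.
Approximate values (pm): F 64, Mg 139, Si 116, K 196, Cs 232.
So from smallest to largest: F < Si < Mg < K < Cs.

F < Si < Mg < K < Cs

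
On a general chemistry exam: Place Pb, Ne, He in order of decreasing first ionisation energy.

He, Ne, Pb

First ionization energy rises across a period (greater Z_eff holds electrons more tightly) and falls down a group (valence electrons are farther from the nucleus).
Neither a single period nor a single group — weigh both effects.
Ne > Pb: both effects reinforce here, so Ne is clearly the higher of the two.
He > Ne: they share group 18; the group trend gives He the larger value.
Approximate values (kJ/mol): He 2372, Ne 2081, Pb 716.
So from highest to lowest: He > Ne > Pb.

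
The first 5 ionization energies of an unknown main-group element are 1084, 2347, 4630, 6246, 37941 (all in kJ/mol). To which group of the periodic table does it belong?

Group 14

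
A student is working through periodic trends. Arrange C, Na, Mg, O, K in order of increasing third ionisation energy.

K < C < O < Na < Mg

IE_3 is the cost of taking one more electron from the +2 cation: C²⁺ still has 2 valence electrons; Na²⁺ is already 1 electron into the core; Mg²⁺ is the bare [Ne] core; O²⁺ still has 4 valence electrons; K²⁺ is already 1 electron into the core.
Usually core removal costs more than valence removal, but here the competition is close: a tightly held n=2 valence electron can cost more to remove than an n=3 core electron, so the actual values have to decide it.
Valence configurations: C²⁺ [He]2s², O²⁺ [He]2s²2p².
The numbers (kJ/mol): C 4620, Na 6910, Mg 7733, O 5300, K 4420.
So the third ionization energies run K < C < O < Na < Mg.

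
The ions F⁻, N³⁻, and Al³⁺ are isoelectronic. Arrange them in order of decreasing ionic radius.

N³⁻ > F⁻ > Al³⁺

All of these have 10 electrons, so size is governed by nuclear charge alone: the more protons, the stronger the pull on the same electron cloud, and the smaller the ion.
Nuclear charges: Al³⁺ (Z=13), F⁻ (Z=9), N³⁻ (Z=7).
Largest to smallest: N³⁻ > F⁻ > Al³⁺.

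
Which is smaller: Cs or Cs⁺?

Cs⁺

Forming Cs⁺ removes 1 electron from Cs. Fewer electrons for the same nuclear charge means less shielding and a higher Z_eff on the remaining electrons, and for main-group metals the entire outer shell is lost.
A cation is smaller than its parent atom: Cs⁺ < Cs.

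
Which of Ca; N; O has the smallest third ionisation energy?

N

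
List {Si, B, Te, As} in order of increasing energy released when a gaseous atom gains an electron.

B, As, Si, Te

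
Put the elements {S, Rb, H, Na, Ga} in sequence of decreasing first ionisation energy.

H, S, Ga, Na, Rb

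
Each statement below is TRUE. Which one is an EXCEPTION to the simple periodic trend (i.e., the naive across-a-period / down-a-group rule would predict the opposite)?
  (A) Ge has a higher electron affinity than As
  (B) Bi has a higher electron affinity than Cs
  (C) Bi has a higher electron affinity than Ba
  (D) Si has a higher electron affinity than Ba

The general trend: electron affinity increases across a period and decreases down a group.
(A) Ge (period 4, group 14) vs As (period 4, group 15): the stated order contradicts the simple trend.
(B) Bi (period 6, group 15) vs Cs (period 6, group 1): the stated order agrees with the simple trend.
(C) Bi (period 6, group 15) vs Ba (period 6, group 2): the stated order agrees with the simple trend.
(D) Si (period 3, group 14) vs Ba (period 6, group 2): the stated order agrees with the simple trend.
The exception is (A): adding an electron to As's half-filled 4p³ is unfavourable, so Ge (4p²) has the more exothermic EA.

(A)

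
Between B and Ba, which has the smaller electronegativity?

B is in period 2, group 13; Ba is in period 6, group 2.
Atoms toward the upper right of the periodic table pull bonding electrons most strongly.
Neither a single period nor a single group — weigh both effects.
B > Ba: both effects reinforce here, so B is clearly the higher of the two.
Tabulated electronegativity (Pauling): B 2.04, Ba 0.89.
So Ba has the smaller electronegativity (Ba < B).

Ba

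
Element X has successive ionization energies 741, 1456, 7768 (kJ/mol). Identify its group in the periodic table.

Look for the largest jump between consecutive ionization energies: IE3/IE2 ≈ 5.3, far larger than any earlier ratio.
That jump marks the point where a core electron is being removed. So the atom has 2 valence electrons.
A main-group element with 2 valence electrons is in group 2.

Group 2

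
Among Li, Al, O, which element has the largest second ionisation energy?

Li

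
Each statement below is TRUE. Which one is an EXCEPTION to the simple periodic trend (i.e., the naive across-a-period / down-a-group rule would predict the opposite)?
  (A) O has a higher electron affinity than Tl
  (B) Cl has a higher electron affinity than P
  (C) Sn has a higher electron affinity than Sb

(C)

The general trend: electron affinity increases across a period and decreases down a group.
(A) O (period 2, group 16) vs Tl (period 6, group 13): the stated order agrees with the simple trend.
(B) Cl (period 3, group 17) vs P (period 3, group 15): the stated order agrees with the simple trend.
(C) Sn (period 5, group 14) vs Sb (period 5, group 15): the stated order contradicts the simple trend.
The exception is (C): adding an electron to Sb's half-filled 5p³ is unfavourable, so Sn has the more exothermic EA.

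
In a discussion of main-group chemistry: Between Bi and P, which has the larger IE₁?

P

P is in period 3, group 15; Bi is in period 6, group 15.
First ionization energy rises across a period (greater Z_eff holds electrons more tightly) and falls down a group (valence electrons are farther from the nucleus).
All are in group 15, so first ionization energy increases up the group.
So P has the larger IE₁ (P > Bi).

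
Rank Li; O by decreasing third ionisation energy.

Li, O

After 2 electrons have been removed, what remains? Li²⁺ is already 1 electron into the core; O²⁺ still has 4 valence electrons.
Pulling an electron out of a noble-gas core costs far more than removing a remaining valence electron, so Li sits at the high end of IE_3.
Approximate IE_3 values (kJ/mol): Li 11815, O 5300.
Overall IE_3 order: O < Li.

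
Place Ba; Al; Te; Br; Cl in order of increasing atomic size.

Moving right in a period, electrons are added to the same shell under a stronger nuclear pull, so atoms get smaller; moving down, a new shell is opened and atoms get larger.
Here both period and group differ, so the two effects have to be weighed against each other.
Br > Cl: Br sits below Cl in group 17, so the down-group effect alone puts Br larger.
Al > Br: the two effects oppose for this pair; the across-period effect wins (126 vs 114 pm).
Te > Al: the two effects oppose for this pair; the down-group effect wins (136 vs 126 pm).
Ba > Te: relative to Te, both the across-period and down-group shifts push Ba's atomic radius up.
Tabulated atomic radius (pm): Al 126, Cl 99, Br 114, Te 136, Ba 196.
So from smallest to largest: Cl < Br < Al < Te < Ba.

Cl, Br, Al, Te, Ba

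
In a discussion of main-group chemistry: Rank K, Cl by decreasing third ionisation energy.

IE_3 is the cost of taking one more electron from the +2 cation: K²⁺ is already 1 electron into the core; Cl²⁺ still has 5 valence electrons.
Breaking into a closed-shell core is much more expensive than removing a leftover valence electron — K has the largest IE_3 here.
Tabulated IE_3 (kJ/mol): K 4420, Cl 3822.
Overall IE_3 order: Cl < K.

K > Cl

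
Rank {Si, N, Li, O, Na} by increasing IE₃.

Consider each +2 ion: Si²⁺ still has 2 valence electrons; N²⁺ still has 3 valence electrons; Li²⁺ is already 1 electron into the core; O²⁺ still has 4 valence electrons; Na²⁺ is already 1 electron into the core.
Breaking into a closed-shell core is much more expensive than removing a leftover valence electron — Na and Li have the largest IE_3 here.
Valence configurations: Si²⁺ [Ne]3s², N²⁺ [He]2s²2p¹, O²⁺ [He]2s²2p².
The numbers (kJ/mol): Si 3232, N 4578, Li 11815, O 5300, Na 6910.
Overall IE_3 order: Si < N < O < Na < Li.

Si, N, O, Na, Li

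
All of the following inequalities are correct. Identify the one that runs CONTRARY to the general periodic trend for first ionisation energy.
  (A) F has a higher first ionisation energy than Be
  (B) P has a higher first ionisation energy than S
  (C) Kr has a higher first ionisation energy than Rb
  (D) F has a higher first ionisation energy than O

The general trend: first ionisation energy increases across a period and decreases down a group.
(A) F (period 2, group 17) vs Be (period 2, group 2): the stated order agrees with the simple trend.
(B) P (period 3, group 15) vs S (period 3, group 16): the stated order contradicts the simple trend.
(C) Kr (period 4, group 18) vs Rb (period 5, group 1): the stated order agrees with the simple trend.
(D) F (period 2, group 17) vs O (period 2, group 16): the stated order agrees with the simple trend.
The exception is (B): S (3p⁴) ionizes more easily than half-filled P (3p³) because the paired 3p electron in S is pushed out by e⁻–e⁻ repulsion.

(B)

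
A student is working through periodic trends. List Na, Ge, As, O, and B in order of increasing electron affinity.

B < Na < As < Ge < O

B is in period 2, group 13; O is in period 2, group 16; Na is in period 3, group 1; Ge is in period 4, group 14; As is in period 4, group 15.
Atoms with high Z_eff and room in the valence shell (especially the halogens) have the most exothermic electron affinities.
Neither a single period nor a single group — weigh both effects.
Na > B: this pair runs against the simple trend — see the exception note.
As > Na: period and group pull opposite ways; the across-period shift dominates (78 vs 53 kJ/mol).
Ge > As: this pair runs against the simple trend — see the exception note.
O > Ge: relative to Ge, both the across-period and down-group shifts push O's electron affinity up.
Note the exception: Na has a higher electron affinity than B, contrary to the simple trend — B's ns²np¹ configuration gives only a small electron affinity — the sparsely filled np subshell binds an added electron weakly.
Note the exception: Ge has a higher electron affinity than As, contrary to the simple trend — adding an electron to As's half-filled 4p³ is unfavourable, so Ge (4p²) has the more exothermic EA.
For reference (kJ/mol): B 27, O 141, Na 53, Ge 119, As 78.
So from lowest to highest: B < Na < As < Ge < O.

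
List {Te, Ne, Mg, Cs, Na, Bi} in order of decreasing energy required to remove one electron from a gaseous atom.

Ne is in period 2, group 18; Na is in period 3, group 1; Mg is in period 3, group 2; Te is in period 5, group 16; Cs is in period 6, group 1; Bi is in period 6, group 15.
Removing the outermost electron gets harder across a period and easier down a group.
These span different periods and groups, so the two trends combine.
Na > Cs: they share group 1; the group trend gives Na the larger value.
Bi > Na: period and group pull opposite ways; the across-period shift dominates (703 vs 496 kJ/mol).
Mg > Bi: period and group pull opposite ways; the down-group shift dominates (738 vs 703 kJ/mol).
Te > Mg: period and group pull opposite ways; the across-period shift dominates (869 vs 738 kJ/mol).
Ne > Te: relative to Te, both the across-period and down-group shifts push Ne's first ionization energy up.
Tabulated first ionization energy (kJ/mol): Ne 2081, Na 496, Mg 738, Te 869, Cs 376, Bi 703.
So from highest to lowest: Ne > Te > Mg > Bi > Na > Cs.

Ne > Te > Mg > Bi > Na > Cs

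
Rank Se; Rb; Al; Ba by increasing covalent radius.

Al is in period 3, group 13; Se is in period 4, group 16; Rb is in period 5, group 1; Ba is in period 6, group 2.
Atomic radius shrinks across a period as nuclear charge pulls the same shell inward, and grows down a group as new shells are added.
Here both period and group differ, so the two effects have to be weighed against each other.
Al > Se: the two effects oppose for this pair; the across-period effect wins (126 vs 116 pm).
Ba > Al: both effects reinforce here, so Ba is clearly the larger of the two.
Rb > Ba: period and group pull opposite ways; the across-period shift dominates (210 vs 196 pm).
Tabulated atomic radius (pm): Al 126, Se 116, Rb 210, Ba 196.
So from smallest to largest: Se < Al < Ba < Rb.

Se, Al, Ba, Rb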